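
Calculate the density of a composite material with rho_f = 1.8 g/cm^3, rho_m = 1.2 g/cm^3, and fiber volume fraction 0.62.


rho_c = rho_f*Vf + rho_m*(1-Vf) = 1.8*0.62 + 1.2*0.38 = 1.572 g/cm^3

1.572 g/cm^3


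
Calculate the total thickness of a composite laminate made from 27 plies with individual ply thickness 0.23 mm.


h = n * t_ply = 27 * 0.23 = 6.21 mm

6.21 mm


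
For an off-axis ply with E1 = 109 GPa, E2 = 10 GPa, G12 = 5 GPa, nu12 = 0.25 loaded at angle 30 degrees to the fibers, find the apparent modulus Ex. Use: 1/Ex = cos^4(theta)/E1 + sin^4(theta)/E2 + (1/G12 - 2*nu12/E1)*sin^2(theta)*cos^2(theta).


cos^4(30) = 0.5625, sin^4(30) = 0.0625, sin^2(30)*cos^2(30) = 0.1875
1/G12 - 2*nu12/E1 = 1/5 - 2*0.25/109 = 0.195413 GPa^-1
1/Ex = 0.5625/109 + 0.0625/10 + 0.195413*0.1875 = 0.0480505 GPa^-1
Ex = 20.81 GPa

20.81 GPa


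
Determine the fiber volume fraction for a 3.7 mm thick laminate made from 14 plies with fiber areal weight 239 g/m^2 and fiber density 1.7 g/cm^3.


Vf = n * FAW / (rho_f * h * 1000) = 14 * 239 / (1.7 * 3.7 * 1000) = 0.532

0.532


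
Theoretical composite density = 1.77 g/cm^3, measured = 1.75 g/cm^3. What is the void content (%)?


Void% = (rho_theo - rho_actual)/rho_theo * 100 = (1.77 - 1.75)/1.77 * 100 = 1.13%

1.13%


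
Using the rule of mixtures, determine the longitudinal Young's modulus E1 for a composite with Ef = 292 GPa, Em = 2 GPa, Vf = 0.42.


E1 = Ef*Vf + Em*(1-Vf) = 292*0.42 + 2*0.58 = 123.8 GPa

123.8 GPa


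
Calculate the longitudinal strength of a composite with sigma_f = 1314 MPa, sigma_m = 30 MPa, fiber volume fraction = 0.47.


sigma_1 = sigma_f*Vf + sigma_m*(1-Vf) = 1314*0.47 + 30*0.53 = 633.5 MPa

633.5 MPa


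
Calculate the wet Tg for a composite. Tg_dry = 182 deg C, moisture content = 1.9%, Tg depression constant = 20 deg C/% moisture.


Tg_wet = Tg_dry - k*moisture = 182 - 20*1.9 = 144.0 deg C

144.0 deg C


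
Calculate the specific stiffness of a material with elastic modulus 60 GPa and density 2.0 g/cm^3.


Specific stiffness = E/rho = 60/2.0 = 30.0 GPa/(g/cm^3)

30.0 GPa/(g/cm^3)


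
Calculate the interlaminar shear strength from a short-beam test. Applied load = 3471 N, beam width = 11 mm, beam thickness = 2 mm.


ILSS = 3F/(4bh) = 3*3471/(4*11*2) = 118.33 MPa

118.33 MPa


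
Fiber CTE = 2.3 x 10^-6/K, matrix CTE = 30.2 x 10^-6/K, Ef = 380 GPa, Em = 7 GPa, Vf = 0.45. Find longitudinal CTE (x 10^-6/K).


E1 = Ef*Vf + Em*(1-Vf) = 174.85
alpha_1 = (alpha_f*Ef*Vf + alpha_m*Em*(1-Vf))/E1 = 2.91 x 10^-6/K

2.91 x 10^-6/K


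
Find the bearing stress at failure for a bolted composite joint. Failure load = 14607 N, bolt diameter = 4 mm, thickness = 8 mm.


sigma_br = F/(d*h) = 14607/(4*8) = 456.5 MPa

456.5 MPa


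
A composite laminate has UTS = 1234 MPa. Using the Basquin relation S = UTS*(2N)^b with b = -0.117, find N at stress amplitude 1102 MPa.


N = 0.5 * (S/UTS)^(1/b) = 0.5 * (1102/1234)^(1/-0.117) = 1.3150 cycles

1.3150 cycles


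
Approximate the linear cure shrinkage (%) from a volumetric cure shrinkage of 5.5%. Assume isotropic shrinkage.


Linear shrinkage ≈ vol_shrink/3 = 5.5/3 = 1.833%

1.833%


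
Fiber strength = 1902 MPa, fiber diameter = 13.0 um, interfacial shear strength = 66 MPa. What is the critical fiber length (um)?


Lc = sigma_f * d / (2 * tau_i) = 1902 * 13.0 / (2 * 66) = 187.3 um

187.3 um


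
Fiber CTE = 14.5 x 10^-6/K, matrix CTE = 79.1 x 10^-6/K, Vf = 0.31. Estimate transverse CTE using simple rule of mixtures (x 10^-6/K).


alpha_2 = alpha_f*Vf + alpha_m*(1-Vf) = 14.5*0.31 + 79.1*0.69 = 59.1 x 10^-6/K

59.1 x 10^-6/K


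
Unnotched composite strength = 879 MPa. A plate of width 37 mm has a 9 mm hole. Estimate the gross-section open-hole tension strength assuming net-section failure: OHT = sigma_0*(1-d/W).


OHT = sigma_0*(1-d/W) = 879*(1-9/37) = 665.2 MPa

665.2 MPa


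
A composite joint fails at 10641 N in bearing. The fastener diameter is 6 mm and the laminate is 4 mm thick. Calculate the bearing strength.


sigma_br = F/(d*h) = 10641/(6*4) = 443.4 MPa

443.4 MPa


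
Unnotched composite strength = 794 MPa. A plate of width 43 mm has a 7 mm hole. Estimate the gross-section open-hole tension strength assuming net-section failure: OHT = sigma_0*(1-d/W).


OHT = sigma_0*(1-d/W) = 794*(1-7/43) = 664.7 MPa

664.7 MPa


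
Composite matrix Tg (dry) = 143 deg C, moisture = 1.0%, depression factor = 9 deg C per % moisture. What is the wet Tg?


Tg_wet = Tg_dry - k*moisture = 143 - 9*1.0 = 134.0 deg C

134.0 deg C


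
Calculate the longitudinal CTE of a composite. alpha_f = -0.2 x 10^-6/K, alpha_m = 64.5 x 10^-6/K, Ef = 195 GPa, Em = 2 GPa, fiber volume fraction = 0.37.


E1 = Ef*Vf + Em*(1-Vf) = 73.41
alpha_1 = (alpha_f*Ef*Vf + alpha_m*Em*(1-Vf))/E1 = 0.91 x 10^-6/K

0.91 x 10^-6/K


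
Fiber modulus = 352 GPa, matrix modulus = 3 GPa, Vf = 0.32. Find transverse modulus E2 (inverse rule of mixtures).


1/E2 = Vf/Ef + (1-Vf)/Em = 0.32/352 + 0.68/3
E2 = 4.39 GPa

4.39 GPa


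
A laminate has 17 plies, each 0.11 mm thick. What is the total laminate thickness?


h = n * t_ply = 17 * 0.11 = 1.87 mm

1.87 mm


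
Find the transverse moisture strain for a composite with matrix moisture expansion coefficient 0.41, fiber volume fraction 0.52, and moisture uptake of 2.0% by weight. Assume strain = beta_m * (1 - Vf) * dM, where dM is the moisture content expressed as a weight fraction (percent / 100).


dM = 2.0/100 = 0.02
strain = beta_m * (1-Vf) * dM = 0.41 * 0.48 * 0.02 = 0.003936

0.003936


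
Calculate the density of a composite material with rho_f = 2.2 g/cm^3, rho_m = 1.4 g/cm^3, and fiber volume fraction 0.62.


rho_c = rho_f*Vf + rho_m*(1-Vf) = 2.2*0.62 + 1.4*0.38 = 1.896 g/cm^3

1.896 g/cm^3


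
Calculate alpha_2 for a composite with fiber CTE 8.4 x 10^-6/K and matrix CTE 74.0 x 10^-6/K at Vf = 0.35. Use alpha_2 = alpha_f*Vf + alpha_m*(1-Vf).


alpha_2 = alpha_f*Vf + alpha_m*(1-Vf) = 8.4*0.35 + 74.0*0.65 = 51.0 x 10^-6/K

51.0 x 10^-6/K


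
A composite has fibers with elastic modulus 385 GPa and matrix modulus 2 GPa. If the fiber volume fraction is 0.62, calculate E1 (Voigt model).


E1 = Ef*Vf + Em*(1-Vf) = 385*0.62 + 2*0.38 = 239.46 GPa

239.46 GPa


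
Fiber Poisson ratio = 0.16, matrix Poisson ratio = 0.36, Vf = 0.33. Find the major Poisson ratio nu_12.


nu_12 = nu_f*Vf + nu_m*(1-Vf) = 0.16*0.33 + 0.36*0.67 = 0.294

0.294


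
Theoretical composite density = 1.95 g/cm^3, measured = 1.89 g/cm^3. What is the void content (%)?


Void% = (rho_theo - rho_actual)/rho_theo * 100 = (1.95 - 1.89)/1.95 * 100 = 3.08%

3.08%


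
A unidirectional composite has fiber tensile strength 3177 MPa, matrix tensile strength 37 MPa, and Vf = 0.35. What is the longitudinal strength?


sigma_1 = sigma_f*Vf + sigma_m*(1-Vf) = 3177*0.35 + 37*0.65 = 1136.0 MPa

1136.0 MPa


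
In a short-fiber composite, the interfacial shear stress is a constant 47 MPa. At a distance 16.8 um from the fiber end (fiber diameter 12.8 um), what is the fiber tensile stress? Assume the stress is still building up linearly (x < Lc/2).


Force balance: sigma_f * (pi*d^2/4) = tau * (pi*d) * x  ->  sigma_f = 4 * tau * x / d
sigma_f = 4 * 47 * 16.8 / 12.8 = 246.8 MPa

246.8 MPa


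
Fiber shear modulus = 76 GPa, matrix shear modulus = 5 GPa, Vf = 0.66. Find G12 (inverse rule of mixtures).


1/G12 = Vf/Gf + (1-Vf)/Gm = 0.66/76 + 0.34/5
G12 = 13.04 GPa

13.04 GPa


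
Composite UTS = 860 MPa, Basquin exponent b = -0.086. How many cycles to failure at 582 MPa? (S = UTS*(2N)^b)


N = 0.5 * (S/UTS)^(1/b) = 0.5 * (582/860)^(1/-0.086) = 46.8574 cycles

46.8574 cycles


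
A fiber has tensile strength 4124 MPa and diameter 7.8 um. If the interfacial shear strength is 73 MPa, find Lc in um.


Lc = sigma_f * d / (2 * tau_i) = 4124 * 7.8 / (2 * 73) = 220.3 um

220.3 um


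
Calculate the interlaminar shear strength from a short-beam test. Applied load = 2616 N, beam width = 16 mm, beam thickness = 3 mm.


ILSS = 3F/(4bh) = 3*2616/(4*16*3) = 40.88 MPa

40.88 MPa


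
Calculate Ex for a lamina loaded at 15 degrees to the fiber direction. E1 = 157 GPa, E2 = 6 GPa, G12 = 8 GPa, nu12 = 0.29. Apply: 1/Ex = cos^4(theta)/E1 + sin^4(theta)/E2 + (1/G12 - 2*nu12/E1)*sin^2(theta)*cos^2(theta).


cos^4(15) = 0.870513, sin^4(15) = 0.004487, sin^2(15)*cos^2(15) = 0.0625
1/G12 - 2*nu12/E1 = 1/8 - 2*0.29/157 = 0.121306 GPa^-1
1/Ex = 0.870513/157 + 0.004487/6 + 0.121306*0.0625 = 0.0138742 GPa^-1
Ex = 72.08 GPa

72.08 GPa


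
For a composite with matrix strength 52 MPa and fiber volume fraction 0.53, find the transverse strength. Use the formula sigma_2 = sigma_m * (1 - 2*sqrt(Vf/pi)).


factor = 1 - 2*sqrt(0.53/pi) = 0.1785
sigma_2 = 52 * 0.1785 = 9.28 MPa

9.28 MPa


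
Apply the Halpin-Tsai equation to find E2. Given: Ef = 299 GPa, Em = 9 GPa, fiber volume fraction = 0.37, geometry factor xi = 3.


eta = (Ef/Em - 1)/(Ef/Em + xi) = (33.2222 - 1)/(33.2222 + 3) = 0.8896
E2 = Em*(1+xi*eta*Vf)/(1-eta*Vf) = 26.66 GPa

26.66 GPa


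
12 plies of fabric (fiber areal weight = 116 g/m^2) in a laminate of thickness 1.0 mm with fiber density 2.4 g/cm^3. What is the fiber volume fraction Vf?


Vf = n * FAW / (rho_f * h * 1000) = 12 * 116 / (2.4 * 1.0 * 1000) = 0.58

0.58


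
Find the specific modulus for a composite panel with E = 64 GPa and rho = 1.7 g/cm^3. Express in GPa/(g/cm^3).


Specific stiffness = E/rho = 64/1.7 = 37.6 GPa/(g/cm^3)

37.6 GPa/(g/cm^3)


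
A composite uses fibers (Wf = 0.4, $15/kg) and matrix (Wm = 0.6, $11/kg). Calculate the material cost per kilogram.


Cost = cost_f*Wf + cost_m*Wm = 15*0.4 + 11*0.6 = $12.6/kg

$12.6/kg


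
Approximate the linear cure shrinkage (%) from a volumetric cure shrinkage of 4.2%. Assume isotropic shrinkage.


Linear shrinkage ≈ vol_shrink/3 = 4.2/3 = 1.4%

1.4%


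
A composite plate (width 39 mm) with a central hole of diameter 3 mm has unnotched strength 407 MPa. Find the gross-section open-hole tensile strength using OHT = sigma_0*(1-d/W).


OHT = sigma_0*(1-d/W) = 407*(1-3/39) = 375.7 MPa

375.7 MPa


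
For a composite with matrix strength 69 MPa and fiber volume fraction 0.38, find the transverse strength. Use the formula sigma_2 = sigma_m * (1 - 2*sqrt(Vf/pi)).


factor = 1 - 2*sqrt(0.38/pi) = 0.3044
sigma_2 = 69 * 0.3044 = 21.01 MPa

21.01 MPa


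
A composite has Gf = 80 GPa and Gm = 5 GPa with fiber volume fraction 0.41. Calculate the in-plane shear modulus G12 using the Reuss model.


1/G12 = Vf/Gf + (1-Vf)/Gm = 0.41/80 + 0.59/5
G12 = 8.12 GPa

8.12 GPa


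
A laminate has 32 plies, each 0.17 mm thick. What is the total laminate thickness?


h = n * t_ply = 32 * 0.17 = 5.44 mm

5.44 mm


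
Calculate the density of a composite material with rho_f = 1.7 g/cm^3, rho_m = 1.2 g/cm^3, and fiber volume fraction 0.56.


rho_c = rho_f*Vf + rho_m*(1-Vf) = 1.7*0.56 + 1.2*0.44 = 1.48 g/cm^3

1.48 g/cm^3


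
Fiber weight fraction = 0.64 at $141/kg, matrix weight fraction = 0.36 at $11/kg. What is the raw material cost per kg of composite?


Cost = cost_f*Wf + cost_m*Wm = 141*0.64 + 11*0.36 = $94.2/kg

$94.2/kg


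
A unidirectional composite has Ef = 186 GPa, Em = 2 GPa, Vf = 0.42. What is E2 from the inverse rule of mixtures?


1/E2 = Vf/Ef + (1-Vf)/Em = 0.42/186 + 0.58/2
E2 = 3.42 GPa

3.42 GPa


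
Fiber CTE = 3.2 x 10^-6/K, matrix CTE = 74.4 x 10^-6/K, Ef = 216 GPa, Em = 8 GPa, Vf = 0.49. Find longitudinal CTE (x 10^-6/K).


E1 = Ef*Vf + Em*(1-Vf) = 109.92
alpha_1 = (alpha_f*Ef*Vf + alpha_m*Em*(1-Vf))/E1 = 5.84 x 10^-6/K

5.84 x 10^-6/K


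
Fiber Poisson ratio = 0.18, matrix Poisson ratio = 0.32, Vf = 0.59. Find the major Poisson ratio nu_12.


nu_12 = nu_f*Vf + nu_m*(1-Vf) = 0.18*0.59 + 0.32*0.41 = 0.2374

0.2374


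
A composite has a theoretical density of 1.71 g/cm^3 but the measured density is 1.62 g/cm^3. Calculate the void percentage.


Void% = (rho_theo - rho_actual)/rho_theo * 100 = (1.71 - 1.62)/1.71 * 100 = 5.26%

5.26%


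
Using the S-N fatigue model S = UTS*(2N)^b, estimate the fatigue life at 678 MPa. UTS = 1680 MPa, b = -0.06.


N = 0.5 * (S/UTS)^(1/b) = 0.5 * (678/1680)^(1/-0.06) = 1.8491e+06 cycles

1.8491e+06 cycles


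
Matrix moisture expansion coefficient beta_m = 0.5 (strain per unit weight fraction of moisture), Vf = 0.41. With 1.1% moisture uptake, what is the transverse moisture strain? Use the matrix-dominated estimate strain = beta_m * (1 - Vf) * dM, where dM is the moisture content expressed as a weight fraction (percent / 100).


dM = 1.1/100 = 0.011
strain = beta_m * (1-Vf) * dM = 0.5 * 0.59 * 0.011 = 0.003245

0.003245


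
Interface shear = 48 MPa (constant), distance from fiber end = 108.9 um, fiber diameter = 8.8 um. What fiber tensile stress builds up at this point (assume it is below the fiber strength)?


Force balance: sigma_f * (pi*d^2/4) = tau * (pi*d) * x  ->  sigma_f = 4 * tau * x / d
sigma_f = 4 * 48 * 108.9 / 8.8 = 2376.0 MPa

2376.0 MPa


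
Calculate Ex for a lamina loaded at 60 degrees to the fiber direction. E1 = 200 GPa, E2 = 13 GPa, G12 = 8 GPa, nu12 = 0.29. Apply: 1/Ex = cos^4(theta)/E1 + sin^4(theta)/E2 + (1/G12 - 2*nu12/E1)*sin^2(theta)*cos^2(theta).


cos^4(60) = 0.0625, sin^4(60) = 0.5625, sin^2(60)*cos^2(60) = 0.1875
1/G12 - 2*nu12/E1 = 1/8 - 2*0.29/200 = 0.1221 GPa^-1
1/Ex = 0.0625/200 + 0.5625/13 + 0.1221*0.1875 = 0.0664755 GPa^-1
Ex = 15.04 GPa

15.04 GPa


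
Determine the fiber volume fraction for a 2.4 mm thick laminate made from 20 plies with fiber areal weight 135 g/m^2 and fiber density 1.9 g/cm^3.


Vf = n * FAW / (rho_f * h * 1000) = 20 * 135 / (1.9 * 2.4 * 1000) = 0.5921

0.5921


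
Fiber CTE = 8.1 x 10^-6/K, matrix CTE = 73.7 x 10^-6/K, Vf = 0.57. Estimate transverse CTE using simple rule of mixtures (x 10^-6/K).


alpha_2 = alpha_f*Vf + alpha_m*(1-Vf) = 8.1*0.57 + 73.7*0.43 = 36.3 x 10^-6/K

36.3 x 10^-6/K


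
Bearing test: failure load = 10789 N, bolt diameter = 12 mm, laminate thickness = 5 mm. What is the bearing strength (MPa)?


sigma_br = F/(d*h) = 10789/(12*5) = 179.8 MPa

179.8 MPa


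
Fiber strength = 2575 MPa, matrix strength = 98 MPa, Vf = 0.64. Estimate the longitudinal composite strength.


sigma_1 = sigma_f*Vf + sigma_m*(1-Vf) = 2575*0.64 + 98*0.36 = 1683.3 MPa

1683.3 MPa


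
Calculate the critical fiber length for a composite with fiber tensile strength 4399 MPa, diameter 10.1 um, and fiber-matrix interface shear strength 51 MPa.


Lc = sigma_f * d / (2 * tau_i) = 4399 * 10.1 / (2 * 51) = 435.6 um

435.6 um


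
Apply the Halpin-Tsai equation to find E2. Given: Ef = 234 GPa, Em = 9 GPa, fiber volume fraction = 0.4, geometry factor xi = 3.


eta = (Ef/Em - 1)/(Ef/Em + xi) = (26.0 - 1)/(26.0 + 3) = 0.8621
E2 = Em*(1+xi*eta*Vf)/(1-eta*Vf) = 27.95 GPa

27.95 GPa


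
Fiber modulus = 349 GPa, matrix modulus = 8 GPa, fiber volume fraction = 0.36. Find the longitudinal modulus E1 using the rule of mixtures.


E1 = Ef*Vf + Em*(1-Vf) = 349*0.36 + 8*0.64 = 130.76 GPa

130.76 GPa


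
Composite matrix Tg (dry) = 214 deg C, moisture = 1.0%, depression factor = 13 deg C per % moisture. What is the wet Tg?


Tg_wet = Tg_dry - k*moisture = 214 - 13*1.0 = 201.0 deg C

201.0 deg C


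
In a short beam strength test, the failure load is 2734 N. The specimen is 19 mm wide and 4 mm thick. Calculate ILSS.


ILSS = 3F/(4bh) = 3*2734/(4*19*4) = 26.98 MPa

26.98 MPa


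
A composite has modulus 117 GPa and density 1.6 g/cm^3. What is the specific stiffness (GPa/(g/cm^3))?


Specific stiffness = E/rho = 117/1.6 = 73.1 GPa/(g/cm^3)

73.1 GPa/(g/cm^3)


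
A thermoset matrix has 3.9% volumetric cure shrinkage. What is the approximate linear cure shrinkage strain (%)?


Linear shrinkage ≈ vol_shrink/3 = 3.9/3 = 1.3%

1.3%


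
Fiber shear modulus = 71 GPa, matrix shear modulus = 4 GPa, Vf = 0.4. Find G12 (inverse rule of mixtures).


1/G12 = Vf/Gf + (1-Vf)/Gm = 0.4/71 + 0.6/4
G12 = 6.43 GPa

6.43 GPa


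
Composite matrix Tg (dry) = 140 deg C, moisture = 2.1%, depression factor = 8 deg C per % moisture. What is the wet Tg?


Tg_wet = Tg_dry - k*moisture = 140 - 8*2.1 = 123.2 deg C

123.2 deg C


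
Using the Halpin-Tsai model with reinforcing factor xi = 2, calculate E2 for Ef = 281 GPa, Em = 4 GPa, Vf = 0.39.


eta = (Ef/Em - 1)/(Ef/Em + xi) = (70.25 - 1)/(70.25 + 2) = 0.9585
E2 = Em*(1+xi*eta*Vf)/(1-eta*Vf) = 11.16 GPa

11.16 GPa


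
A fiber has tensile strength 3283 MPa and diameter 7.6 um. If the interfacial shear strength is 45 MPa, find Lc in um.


Lc = sigma_f * d / (2 * tau_i) = 3283 * 7.6 / (2 * 45) = 277.2 um

277.2 um


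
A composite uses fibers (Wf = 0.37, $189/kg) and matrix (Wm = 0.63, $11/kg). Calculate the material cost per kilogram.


Cost = cost_f*Wf + cost_m*Wm = 189*0.37 + 11*0.63 = $76.86/kg

$76.86/kg


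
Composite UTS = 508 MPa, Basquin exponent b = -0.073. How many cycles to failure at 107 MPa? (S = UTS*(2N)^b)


N = 0.5 * (S/UTS)^(1/b) = 0.5 * (107/508)^(1/-0.073) = 9.2431e+08 cycles

9.2431e+08 cycles


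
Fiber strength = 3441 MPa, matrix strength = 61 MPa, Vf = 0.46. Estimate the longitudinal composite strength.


sigma_1 = sigma_f*Vf + sigma_m*(1-Vf) = 3441*0.46 + 61*0.54 = 1615.8 MPa

1615.8 MPa


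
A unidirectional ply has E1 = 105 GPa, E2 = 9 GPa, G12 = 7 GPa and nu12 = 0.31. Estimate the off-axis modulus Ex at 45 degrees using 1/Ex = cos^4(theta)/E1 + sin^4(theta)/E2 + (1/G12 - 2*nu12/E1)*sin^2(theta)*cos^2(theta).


cos^4(45) = 0.25, sin^4(45) = 0.25, sin^2(45)*cos^2(45) = 0.25
1/G12 - 2*nu12/E1 = 1/7 - 2*0.31/105 = 0.136952 GPa^-1
1/Ex = 0.25/105 + 0.25/9 + 0.136952*0.25 = 0.0643968 GPa^-1
Ex = 15.53 GPa

15.53 GPa


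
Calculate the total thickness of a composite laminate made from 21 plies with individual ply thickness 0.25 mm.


h = n * t_ply = 21 * 0.25 = 5.25 mm

5.25 mm


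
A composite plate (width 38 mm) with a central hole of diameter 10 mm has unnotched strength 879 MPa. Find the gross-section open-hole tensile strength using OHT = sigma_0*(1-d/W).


OHT = sigma_0*(1-d/W) = 879*(1-10/38) = 647.7 MPa

647.7 MPa


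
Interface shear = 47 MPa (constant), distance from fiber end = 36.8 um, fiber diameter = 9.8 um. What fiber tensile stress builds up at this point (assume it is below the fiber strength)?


Force balance: sigma_f * (pi*d^2/4) = tau * (pi*d) * x  ->  sigma_f = 4 * tau * x / d
sigma_f = 4 * 47 * 36.8 / 9.8 = 706.0 MPa

706.0 MPa


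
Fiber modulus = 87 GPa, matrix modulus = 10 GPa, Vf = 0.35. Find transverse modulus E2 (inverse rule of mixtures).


1/E2 = Vf/Ef + (1-Vf)/Em = 0.35/87 + 0.65/10
E2 = 14.49 GPa

14.49 GPa


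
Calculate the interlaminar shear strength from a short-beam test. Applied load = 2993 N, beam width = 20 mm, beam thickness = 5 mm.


ILSS = 3F/(4bh) = 3*2993/(4*20*5) = 22.45 MPa

22.45 MPa


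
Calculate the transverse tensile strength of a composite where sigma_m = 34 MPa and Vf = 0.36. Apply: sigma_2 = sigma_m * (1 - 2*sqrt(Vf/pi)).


factor = 1 - 2*sqrt(0.36/pi) = 0.323
sigma_2 = 34 * 0.323 = 10.98 MPa

10.98 MPa


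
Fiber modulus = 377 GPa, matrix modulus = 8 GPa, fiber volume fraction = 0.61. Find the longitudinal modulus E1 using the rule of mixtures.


E1 = Ef*Vf + Em*(1-Vf) = 377*0.61 + 8*0.39 = 233.09 GPa

233.09 GPa


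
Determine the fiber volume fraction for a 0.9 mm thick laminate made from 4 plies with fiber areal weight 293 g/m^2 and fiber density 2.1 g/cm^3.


Vf = n * FAW / (rho_f * h * 1000) = 4 * 293 / (2.1 * 0.9 * 1000) = 0.6201

0.6201


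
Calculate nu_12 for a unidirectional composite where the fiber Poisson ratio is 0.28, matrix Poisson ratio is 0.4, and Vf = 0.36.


nu_12 = nu_f*Vf + nu_m*(1-Vf) = 0.28*0.36 + 0.4*0.64 = 0.3568

0.3568


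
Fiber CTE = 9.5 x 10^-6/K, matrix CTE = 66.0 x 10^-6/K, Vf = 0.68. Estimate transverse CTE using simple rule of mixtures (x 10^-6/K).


alpha_2 = alpha_f*Vf + alpha_m*(1-Vf) = 9.5*0.68 + 66.0*0.32 = 27.6 x 10^-6/K

27.6 x 10^-6/K


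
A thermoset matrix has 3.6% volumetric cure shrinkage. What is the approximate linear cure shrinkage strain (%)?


Linear shrinkage ≈ vol_shrink/3 = 3.6/3 = 1.2%

1.2%


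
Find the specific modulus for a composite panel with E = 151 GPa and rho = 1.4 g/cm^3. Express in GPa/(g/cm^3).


Specific stiffness = E/rho = 151/1.4 = 107.9 GPa/(g/cm^3)

107.9 GPa/(g/cm^3)


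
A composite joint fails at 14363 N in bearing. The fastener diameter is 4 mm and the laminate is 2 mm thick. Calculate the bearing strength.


sigma_br = F/(d*h) = 14363/(4*2) = 1795.4 MPa

1795.4 MPa


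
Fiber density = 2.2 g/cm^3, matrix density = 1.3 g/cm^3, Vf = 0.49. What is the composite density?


rho_c = rho_f*Vf + rho_m*(1-Vf) = 2.2*0.49 + 1.3*0.51 = 1.741 g/cm^3

1.741 g/cm^3


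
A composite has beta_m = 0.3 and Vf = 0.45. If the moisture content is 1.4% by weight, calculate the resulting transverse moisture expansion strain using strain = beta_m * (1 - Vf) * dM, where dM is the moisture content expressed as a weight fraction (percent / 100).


dM = 1.4/100 = 0.014
strain = beta_m * (1-Vf) * dM = 0.3 * 0.55 * 0.014 = 0.00231

0.00231


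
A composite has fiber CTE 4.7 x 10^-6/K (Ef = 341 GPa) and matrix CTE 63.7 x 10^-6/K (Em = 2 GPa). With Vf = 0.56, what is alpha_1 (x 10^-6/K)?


E1 = Ef*Vf + Em*(1-Vf) = 191.84
alpha_1 = (alpha_f*Ef*Vf + alpha_m*Em*(1-Vf))/E1 = 4.97 x 10^-6/K

4.97 x 10^-6/K


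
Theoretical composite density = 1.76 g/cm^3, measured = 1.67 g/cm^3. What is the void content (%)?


Void% = (rho_theo - rho_actual)/rho_theo * 100 = (1.76 - 1.67)/1.76 * 100 = 5.11%

5.11%


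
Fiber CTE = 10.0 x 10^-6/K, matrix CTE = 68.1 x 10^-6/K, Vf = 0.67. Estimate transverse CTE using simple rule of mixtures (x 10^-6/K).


alpha_2 = alpha_f*Vf + alpha_m*(1-Vf) = 10.0*0.67 + 68.1*0.33 = 29.2 x 10^-6/K

29.2 x 10^-6/K


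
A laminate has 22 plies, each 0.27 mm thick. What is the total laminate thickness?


h = n * t_ply = 22 * 0.27 = 5.94 mm

5.94 mm


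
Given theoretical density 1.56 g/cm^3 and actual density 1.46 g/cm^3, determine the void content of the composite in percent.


Void% = (rho_theo - rho_actual)/rho_theo * 100 = (1.56 - 1.46)/1.56 * 100 = 6.41%

6.41%


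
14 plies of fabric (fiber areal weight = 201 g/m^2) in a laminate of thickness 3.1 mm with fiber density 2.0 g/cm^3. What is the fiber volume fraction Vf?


Vf = n * FAW / (rho_f * h * 1000) = 14 * 201 / (2.0 * 3.1 * 1000) = 0.4539

0.4539


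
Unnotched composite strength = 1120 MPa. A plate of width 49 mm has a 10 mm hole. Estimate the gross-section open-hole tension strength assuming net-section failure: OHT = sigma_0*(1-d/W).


OHT = sigma_0*(1-d/W) = 1120*(1-10/49) = 891.4 MPa

891.4 MPa


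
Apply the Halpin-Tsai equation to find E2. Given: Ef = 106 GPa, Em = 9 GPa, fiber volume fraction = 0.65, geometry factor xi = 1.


eta = (Ef/Em - 1)/(Ef/Em + xi) = (11.7778 - 1)/(11.7778 + 1) = 0.8435
E2 = Em*(1+xi*eta*Vf)/(1-eta*Vf) = 30.85 GPa

30.85 GPa


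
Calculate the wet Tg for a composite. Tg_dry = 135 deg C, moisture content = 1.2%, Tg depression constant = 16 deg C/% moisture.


Tg_wet = Tg_dry - k*moisture = 135 - 16*1.2 = 115.8 deg C

115.8 deg C


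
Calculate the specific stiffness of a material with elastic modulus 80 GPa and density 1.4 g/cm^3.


Specific stiffness = E/rho = 80/1.4 = 57.1 GPa/(g/cm^3)

57.1 GPa/(g/cm^3)


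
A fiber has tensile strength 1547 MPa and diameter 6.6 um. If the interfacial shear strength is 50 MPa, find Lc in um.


Lc = sigma_f * d / (2 * tau_i) = 1547 * 6.6 / (2 * 50) = 102.1 um

102.1 um


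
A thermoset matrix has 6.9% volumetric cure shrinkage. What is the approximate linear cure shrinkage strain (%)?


Linear shrinkage ≈ vol_shrink/3 = 6.9/3 = 2.3%

2.3%


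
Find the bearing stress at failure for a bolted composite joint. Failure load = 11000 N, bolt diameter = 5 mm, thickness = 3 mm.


sigma_br = F/(d*h) = 11000/(5*3) = 733.3 MPa

733.3 MPa


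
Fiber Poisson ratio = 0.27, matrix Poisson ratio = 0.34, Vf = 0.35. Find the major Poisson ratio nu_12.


nu_12 = nu_f*Vf + nu_m*(1-Vf) = 0.27*0.35 + 0.34*0.65 = 0.3155

0.3155


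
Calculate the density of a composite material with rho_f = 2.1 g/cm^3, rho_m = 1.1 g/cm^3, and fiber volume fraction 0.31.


rho_c = rho_f*Vf + rho_m*(1-Vf) = 2.1*0.31 + 1.1*0.69 = 1.41 g/cm^3

1.41 g/cm^3


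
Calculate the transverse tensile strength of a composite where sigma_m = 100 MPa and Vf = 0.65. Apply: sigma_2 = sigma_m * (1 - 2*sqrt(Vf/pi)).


factor = 1 - 2*sqrt(0.65/pi) = 0.0903
sigma_2 = 100 * 0.0903 = 9.03 MPa

9.03 MPa


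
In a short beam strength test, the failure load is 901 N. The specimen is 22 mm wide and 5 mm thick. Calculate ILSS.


ILSS = 3F/(4bh) = 3*901/(4*22*5) = 6.14 MPa

6.14 MPa


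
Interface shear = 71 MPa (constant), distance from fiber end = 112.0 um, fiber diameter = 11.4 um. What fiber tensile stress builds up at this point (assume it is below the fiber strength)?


Force balance: sigma_f * (pi*d^2/4) = tau * (pi*d) * x  ->  sigma_f = 4 * tau * x / d
sigma_f = 4 * 71 * 112.0 / 11.4 = 2790.2 MPa

2790.2 MPa


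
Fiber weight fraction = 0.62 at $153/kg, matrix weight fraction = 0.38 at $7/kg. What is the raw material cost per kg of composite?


Cost = cost_f*Wf + cost_m*Wm = 153*0.62 + 7*0.38 = $97.52/kg

$97.52/kg


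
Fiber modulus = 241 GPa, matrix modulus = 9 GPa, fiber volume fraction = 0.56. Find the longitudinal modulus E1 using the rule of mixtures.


E1 = Ef*Vf + Em*(1-Vf) = 241*0.56 + 9*0.44 = 138.92 GPa

138.92 GPa


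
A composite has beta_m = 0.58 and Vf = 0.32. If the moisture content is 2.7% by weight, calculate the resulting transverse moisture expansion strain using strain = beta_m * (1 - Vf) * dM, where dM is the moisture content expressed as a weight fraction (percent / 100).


dM = 2.7/100 = 0.027
strain = beta_m * (1-Vf) * dM = 0.58 * 0.68 * 0.027 = 0.0106488

0.0106488


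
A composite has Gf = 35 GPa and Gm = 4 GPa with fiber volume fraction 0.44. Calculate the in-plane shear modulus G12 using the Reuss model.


1/G12 = Vf/Gf + (1-Vf)/Gm = 0.44/35 + 0.56/4
G12 = 6.55 GPa

6.55 GPa


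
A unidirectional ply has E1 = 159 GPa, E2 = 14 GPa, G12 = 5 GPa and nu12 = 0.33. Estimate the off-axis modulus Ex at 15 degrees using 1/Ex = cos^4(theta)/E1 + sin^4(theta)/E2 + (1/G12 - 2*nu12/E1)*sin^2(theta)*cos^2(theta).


cos^4(15) = 0.870513, sin^4(15) = 0.004487, sin^2(15)*cos^2(15) = 0.0625
1/G12 - 2*nu12/E1 = 1/5 - 2*0.33/159 = 0.195849 GPa^-1
1/Ex = 0.870513/159 + 0.004487/14 + 0.195849*0.0625 = 0.018036 GPa^-1
Ex = 55.44 GPa

55.44 GPa


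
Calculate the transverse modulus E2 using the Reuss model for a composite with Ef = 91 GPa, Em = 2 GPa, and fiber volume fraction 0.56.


1/E2 = Vf/Ef + (1-Vf)/Em = 0.56/91 + 0.44/2
E2 = 4.42 GPa

4.42 GPa


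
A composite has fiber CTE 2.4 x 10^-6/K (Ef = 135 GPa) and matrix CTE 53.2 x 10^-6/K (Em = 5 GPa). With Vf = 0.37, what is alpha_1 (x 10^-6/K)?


E1 = Ef*Vf + Em*(1-Vf) = 53.1
alpha_1 = (alpha_f*Ef*Vf + alpha_m*Em*(1-Vf))/E1 = 5.41 x 10^-6/K

5.41 x 10^-6/K


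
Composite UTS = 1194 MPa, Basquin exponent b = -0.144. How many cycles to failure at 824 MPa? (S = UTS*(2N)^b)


N = 0.5 * (S/UTS)^(1/b) = 0.5 * (824/1194)^(1/-0.144) = 6.5699 cycles

6.5699 cycles


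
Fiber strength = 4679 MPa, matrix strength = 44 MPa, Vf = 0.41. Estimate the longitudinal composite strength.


sigma_1 = sigma_f*Vf + sigma_m*(1-Vf) = 4679*0.41 + 44*0.59 = 1944.4 MPa

1944.4 MPa


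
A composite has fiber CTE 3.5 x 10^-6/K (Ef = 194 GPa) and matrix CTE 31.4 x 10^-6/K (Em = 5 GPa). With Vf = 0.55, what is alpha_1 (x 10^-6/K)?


E1 = Ef*Vf + Em*(1-Vf) = 108.95
alpha_1 = (alpha_f*Ef*Vf + alpha_m*Em*(1-Vf))/E1 = 4.08 x 10^-6/K

4.08 x 10^-6/K


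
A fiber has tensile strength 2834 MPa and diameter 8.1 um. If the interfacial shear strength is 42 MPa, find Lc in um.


Lc = sigma_f * d / (2 * tau_i) = 2834 * 8.1 / (2 * 42) = 273.3 um

273.3 um


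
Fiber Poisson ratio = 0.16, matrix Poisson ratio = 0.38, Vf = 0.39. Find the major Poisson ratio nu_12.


nu_12 = nu_f*Vf + nu_m*(1-Vf) = 0.16*0.39 + 0.38*0.61 = 0.2942

0.2942


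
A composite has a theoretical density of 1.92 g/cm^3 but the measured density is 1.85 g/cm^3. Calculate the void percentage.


Void% = (rho_theo - rho_actual)/rho_theo * 100 = (1.92 - 1.85)/1.92 * 100 = 3.65%

3.65%


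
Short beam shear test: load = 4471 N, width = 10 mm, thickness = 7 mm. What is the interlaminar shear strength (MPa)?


ILSS = 3F/(4bh) = 3*4471/(4*10*7) = 47.9 MPa

47.9 MPa


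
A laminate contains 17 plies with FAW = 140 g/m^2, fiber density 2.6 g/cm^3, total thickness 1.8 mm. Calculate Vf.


Vf = n * FAW / (rho_f * h * 1000) = 17 * 140 / (2.6 * 1.8 * 1000) = 0.5085

0.5085


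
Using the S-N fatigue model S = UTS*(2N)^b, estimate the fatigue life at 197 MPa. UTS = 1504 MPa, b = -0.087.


N = 0.5 * (S/UTS)^(1/b) = 0.5 * (197/1504)^(1/-0.087) = 7.0127e+09 cycles

7.0127e+09 cycles


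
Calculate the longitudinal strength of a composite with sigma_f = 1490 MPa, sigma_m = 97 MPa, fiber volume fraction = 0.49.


sigma_1 = sigma_f*Vf + sigma_m*(1-Vf) = 1490*0.49 + 97*0.51 = 779.6 MPa

779.6 MPa


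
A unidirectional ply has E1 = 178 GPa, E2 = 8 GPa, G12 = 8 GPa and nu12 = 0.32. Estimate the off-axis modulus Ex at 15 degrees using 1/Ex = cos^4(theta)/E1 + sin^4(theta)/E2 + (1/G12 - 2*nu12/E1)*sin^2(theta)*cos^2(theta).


cos^4(15) = 0.870513, sin^4(15) = 0.004487, sin^2(15)*cos^2(15) = 0.0625
1/G12 - 2*nu12/E1 = 1/8 - 2*0.32/178 = 0.121404 GPa^-1
1/Ex = 0.870513/178 + 0.004487/8 + 0.121404*0.0625 = 0.0130392 GPa^-1
Ex = 76.69 GPa

76.69 GPa


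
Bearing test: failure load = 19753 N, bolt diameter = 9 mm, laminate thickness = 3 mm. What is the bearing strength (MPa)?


sigma_br = F/(d*h) = 19753/(9*3) = 731.6 MPa

731.6 MPa


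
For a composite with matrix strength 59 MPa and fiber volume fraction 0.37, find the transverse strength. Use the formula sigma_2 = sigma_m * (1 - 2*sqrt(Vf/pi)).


factor = 1 - 2*sqrt(0.37/pi) = 0.3136
sigma_2 = 59 * 0.3136 = 18.5 MPa

18.5 MPa


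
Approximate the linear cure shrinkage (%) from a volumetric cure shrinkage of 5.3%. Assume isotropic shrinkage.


Linear shrinkage ≈ vol_shrink/3 = 5.3/3 = 1.767%

1.767%


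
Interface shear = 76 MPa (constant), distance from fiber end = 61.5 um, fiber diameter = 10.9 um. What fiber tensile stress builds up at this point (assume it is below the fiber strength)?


Force balance: sigma_f * (pi*d^2/4) = tau * (pi*d) * x  ->  sigma_f = 4 * tau * x / d
sigma_f = 4 * 76 * 61.5 / 10.9 = 1715.2 MPa

1715.2 MPa


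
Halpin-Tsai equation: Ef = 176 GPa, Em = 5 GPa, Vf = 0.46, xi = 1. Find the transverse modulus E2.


eta = (Ef/Em - 1)/(Ef/Em + xi) = (35.2 - 1)/(35.2 + 1) = 0.9448
E2 = Em*(1+xi*eta*Vf)/(1-eta*Vf) = 12.69 GPa

12.69 GPa


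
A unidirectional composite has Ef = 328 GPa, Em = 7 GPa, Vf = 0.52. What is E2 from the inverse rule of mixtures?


1/E2 = Vf/Ef + (1-Vf)/Em = 0.52/328 + 0.48/7
E2 = 14.25 GPa

14.25 GPa


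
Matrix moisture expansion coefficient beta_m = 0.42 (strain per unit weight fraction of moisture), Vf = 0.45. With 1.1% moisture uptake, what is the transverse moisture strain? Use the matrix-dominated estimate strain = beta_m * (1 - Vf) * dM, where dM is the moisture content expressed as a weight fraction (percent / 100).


dM = 1.1/100 = 0.011
strain = beta_m * (1-Vf) * dM = 0.42 * 0.55 * 0.011 = 0.002541

0.002541


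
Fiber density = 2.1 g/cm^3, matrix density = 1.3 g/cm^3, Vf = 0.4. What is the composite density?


rho_c = rho_f*Vf + rho_m*(1-Vf) = 2.1*0.4 + 1.3*0.6 = 1.62 g/cm^3

1.62 g/cm^3


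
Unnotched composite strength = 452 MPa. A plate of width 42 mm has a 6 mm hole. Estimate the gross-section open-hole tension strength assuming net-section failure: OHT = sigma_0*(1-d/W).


OHT = sigma_0*(1-d/W) = 452*(1-6/42) = 387.4 MPa

387.4 MPa


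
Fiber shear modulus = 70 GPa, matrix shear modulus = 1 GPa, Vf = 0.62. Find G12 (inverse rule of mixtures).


1/G12 = Vf/Gf + (1-Vf)/Gm = 0.62/70 + 0.38/1
G12 = 2.57 GPa

2.57 GPa


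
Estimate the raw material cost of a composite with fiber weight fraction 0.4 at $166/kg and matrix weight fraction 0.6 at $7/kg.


Cost = cost_f*Wf + cost_m*Wm = 166*0.4 + 7*0.6 = $70.6/kg

$70.6/kg


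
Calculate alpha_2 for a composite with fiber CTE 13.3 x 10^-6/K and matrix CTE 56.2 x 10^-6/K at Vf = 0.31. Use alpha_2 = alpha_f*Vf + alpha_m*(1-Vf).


alpha_2 = alpha_f*Vf + alpha_m*(1-Vf) = 13.3*0.31 + 56.2*0.69 = 42.9 x 10^-6/K

42.9 x 10^-6/K


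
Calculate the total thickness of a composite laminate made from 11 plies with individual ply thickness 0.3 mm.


h = n * t_ply = 11 * 0.3 = 3.3 mm

3.3 mm


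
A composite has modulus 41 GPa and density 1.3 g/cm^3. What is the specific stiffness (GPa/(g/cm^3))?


Specific stiffness = E/rho = 41/1.3 = 31.5 GPa/(g/cm^3)

31.5 GPa/(g/cm^3)


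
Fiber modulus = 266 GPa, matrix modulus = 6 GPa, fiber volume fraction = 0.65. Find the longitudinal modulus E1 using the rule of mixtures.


E1 = Ef*Vf + Em*(1-Vf) = 266*0.65 + 6*0.35 = 175.0 GPa

175.0 GPa


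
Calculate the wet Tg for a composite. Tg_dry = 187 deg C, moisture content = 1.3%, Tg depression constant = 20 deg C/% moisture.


Tg_wet = Tg_dry - k*moisture = 187 - 20*1.3 = 161.0 deg C

161.0 deg C


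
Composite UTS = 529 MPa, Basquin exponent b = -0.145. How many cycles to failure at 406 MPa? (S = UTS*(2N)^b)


N = 0.5 * (S/UTS)^(1/b) = 0.5 * (406/529)^(1/-0.145) = 3.1016 cycles

3.1016 cycles


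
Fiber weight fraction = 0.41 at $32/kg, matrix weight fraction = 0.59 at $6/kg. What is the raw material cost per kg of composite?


Cost = cost_f*Wf + cost_m*Wm = 32*0.41 + 6*0.59 = $16.66/kg

$16.66/kg


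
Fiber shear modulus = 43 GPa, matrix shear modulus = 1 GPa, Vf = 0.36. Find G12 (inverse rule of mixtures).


1/G12 = Vf/Gf + (1-Vf)/Gm = 0.36/43 + 0.64/1
G12 = 1.54 GPa

1.54 GPa


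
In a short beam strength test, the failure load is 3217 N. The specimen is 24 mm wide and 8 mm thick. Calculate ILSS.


ILSS = 3F/(4bh) = 3*3217/(4*24*8) = 12.57 MPa

12.57 MPa


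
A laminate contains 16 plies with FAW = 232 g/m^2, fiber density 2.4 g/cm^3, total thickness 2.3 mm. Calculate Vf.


Vf = n * FAW / (rho_f * h * 1000) = 16 * 232 / (2.4 * 2.3 * 1000) = 0.6725

0.6725


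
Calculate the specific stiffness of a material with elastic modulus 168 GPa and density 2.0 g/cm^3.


Specific stiffness = E/rho = 168/2.0 = 84.0 GPa/(g/cm^3)

84.0 GPa/(g/cm^3)


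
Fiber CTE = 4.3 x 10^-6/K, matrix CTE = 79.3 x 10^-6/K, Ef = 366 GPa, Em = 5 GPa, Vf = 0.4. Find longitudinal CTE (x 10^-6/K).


E1 = Ef*Vf + Em*(1-Vf) = 149.4
alpha_1 = (alpha_f*Ef*Vf + alpha_m*Em*(1-Vf))/E1 = 5.81 x 10^-6/K

5.81 x 10^-6/K


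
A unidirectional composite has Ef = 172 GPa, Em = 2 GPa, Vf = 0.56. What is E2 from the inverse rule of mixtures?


1/E2 = Vf/Ef + (1-Vf)/Em = 0.56/172 + 0.44/2
E2 = 4.48 GPa

4.48 GPa


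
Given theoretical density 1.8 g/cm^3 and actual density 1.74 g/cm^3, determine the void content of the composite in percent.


Void% = (rho_theo - rho_actual)/rho_theo * 100 = (1.8 - 1.74)/1.8 * 100 = 3.33%

3.33%


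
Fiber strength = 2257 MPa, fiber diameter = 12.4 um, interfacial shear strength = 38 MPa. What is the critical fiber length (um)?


Lc = sigma_f * d / (2 * tau_i) = 2257 * 12.4 / (2 * 38) = 368.2 um

368.2 um


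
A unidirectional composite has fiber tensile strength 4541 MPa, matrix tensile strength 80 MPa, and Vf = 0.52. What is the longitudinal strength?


sigma_1 = sigma_f*Vf + sigma_m*(1-Vf) = 4541*0.52 + 80*0.48 = 2399.7 MPa

2399.7 MPa


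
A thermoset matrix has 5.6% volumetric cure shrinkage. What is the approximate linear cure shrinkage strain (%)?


Linear shrinkage ≈ vol_shrink/3 = 5.6/3 = 1.867%

1.867%


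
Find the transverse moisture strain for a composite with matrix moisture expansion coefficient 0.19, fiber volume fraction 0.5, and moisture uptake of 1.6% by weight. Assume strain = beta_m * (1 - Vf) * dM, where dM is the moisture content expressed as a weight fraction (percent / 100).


dM = 1.6/100 = 0.016
strain = beta_m * (1-Vf) * dM = 0.19 * 0.5 * 0.016 = 0.00152

0.00152


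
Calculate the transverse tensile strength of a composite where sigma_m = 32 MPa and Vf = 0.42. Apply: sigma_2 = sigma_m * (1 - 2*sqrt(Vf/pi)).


factor = 1 - 2*sqrt(0.42/pi) = 0.2687
sigma_2 = 32 * 0.2687 = 8.6 MPa

8.6 MPa


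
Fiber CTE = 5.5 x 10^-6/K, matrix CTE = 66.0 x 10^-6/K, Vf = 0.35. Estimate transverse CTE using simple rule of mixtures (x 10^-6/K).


alpha_2 = alpha_f*Vf + alpha_m*(1-Vf) = 5.5*0.35 + 66.0*0.65 = 44.8 x 10^-6/K

44.8 x 10^-6/K


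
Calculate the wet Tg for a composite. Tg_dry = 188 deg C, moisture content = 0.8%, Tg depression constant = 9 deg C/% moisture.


Tg_wet = Tg_dry - k*moisture = 188 - 9*0.8 = 180.8 deg C

180.8 deg C


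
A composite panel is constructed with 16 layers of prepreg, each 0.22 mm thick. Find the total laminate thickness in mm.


h = n * t_ply = 16 * 0.22 = 3.52 mm

3.52 mm


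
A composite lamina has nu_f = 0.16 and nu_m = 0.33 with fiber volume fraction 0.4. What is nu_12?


nu_12 = nu_f*Vf + nu_m*(1-Vf) = 0.16*0.4 + 0.33*0.6 = 0.262

0.262


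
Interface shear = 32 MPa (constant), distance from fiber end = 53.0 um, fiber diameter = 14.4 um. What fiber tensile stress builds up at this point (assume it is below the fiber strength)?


Force balance: sigma_f * (pi*d^2/4) = tau * (pi*d) * x  ->  sigma_f = 4 * tau * x / d
sigma_f = 4 * 32 * 53.0 / 14.4 = 471.1 MPa

471.1 MPa


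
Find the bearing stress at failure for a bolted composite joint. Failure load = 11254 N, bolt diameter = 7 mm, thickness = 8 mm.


sigma_br = F/(d*h) = 11254/(7*8) = 201.0 MPa

201.0 MPa


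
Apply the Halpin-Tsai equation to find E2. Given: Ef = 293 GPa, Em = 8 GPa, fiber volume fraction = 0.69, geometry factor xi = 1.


eta = (Ef/Em - 1)/(Ef/Em + xi) = (36.625 - 1)/(36.625 + 1) = 0.9468
E2 = Em*(1+xi*eta*Vf)/(1-eta*Vf) = 38.15 GPa

38.15 GPa


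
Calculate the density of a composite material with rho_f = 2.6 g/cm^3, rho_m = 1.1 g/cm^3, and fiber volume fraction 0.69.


rho_c = rho_f*Vf + rho_m*(1-Vf) = 2.6*0.69 + 1.1*0.31 = 2.135 g/cm^3

2.135 g/cm^3


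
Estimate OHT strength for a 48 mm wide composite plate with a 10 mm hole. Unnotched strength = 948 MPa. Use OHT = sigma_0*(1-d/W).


OHT = sigma_0*(1-d/W) = 948*(1-10/48) = 750.5 MPa

750.5 MPa


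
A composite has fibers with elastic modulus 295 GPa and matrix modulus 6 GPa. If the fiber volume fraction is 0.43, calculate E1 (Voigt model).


E1 = Ef*Vf + Em*(1-Vf) = 295*0.43 + 6*0.57 = 130.27 GPa

130.27 GPa


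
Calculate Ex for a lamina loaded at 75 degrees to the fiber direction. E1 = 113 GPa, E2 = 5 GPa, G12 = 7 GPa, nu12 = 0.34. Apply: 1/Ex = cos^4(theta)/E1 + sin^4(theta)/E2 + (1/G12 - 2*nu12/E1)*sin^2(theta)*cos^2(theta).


cos^4(75) = 0.004487, sin^4(75) = 0.870513, sin^2(75)*cos^2(75) = 0.0625
1/G12 - 2*nu12/E1 = 1/7 - 2*0.34/113 = 0.136839 GPa^-1
1/Ex = 0.004487/113 + 0.870513/5 + 0.136839*0.0625 = 0.1826947 GPa^-1
Ex = 5.47 GPa

5.47 GPa


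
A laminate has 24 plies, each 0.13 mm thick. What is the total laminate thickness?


h = n * t_ply = 24 * 0.13 = 3.12 mm

3.12 mm


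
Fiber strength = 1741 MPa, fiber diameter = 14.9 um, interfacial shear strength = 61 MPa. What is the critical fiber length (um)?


Lc = sigma_f * d / (2 * tau_i) = 1741 * 14.9 / (2 * 61) = 212.6 um

212.6 um
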